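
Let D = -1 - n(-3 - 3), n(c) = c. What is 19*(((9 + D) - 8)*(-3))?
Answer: -342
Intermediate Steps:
D = 5 (D = -1 - (-3 - 3) = -1 - 1*(-6) = -1 + 6 = 5)
19*(((9 + D) - 8)*(-3)) = 19*(((9 + 5) - 8)*(-3)) = 19*((14 - 8)*(-3)) = 19*(6*(-3)) = 19*(-18) = -342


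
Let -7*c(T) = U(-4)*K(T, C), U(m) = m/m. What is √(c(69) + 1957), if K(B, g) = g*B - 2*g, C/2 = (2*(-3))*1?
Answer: √101521/7 ≈ 45.518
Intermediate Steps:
C = -12 (C = 2*((2*(-3))*1) = 2*(-6*1) = 2*(-6) = -12)
U(m) = 1
K(B, g) = -2*g + B*g (K(B, g) = B*g - 2*g = -2*g + B*g)
c(T) = -24/7 + 12*T/7 (c(T) = -(-12*(-2 + T))/7 = -(24 - 12*T)/7 = -24/7 + 12*T/7)
√(c(69) + 1957) = √((-24/7 + (12/7)*69) + 1957) = √((-24/7 + 828/7) + 1957) = √(804/7 + 1957) = √(14503/7) = √101521/7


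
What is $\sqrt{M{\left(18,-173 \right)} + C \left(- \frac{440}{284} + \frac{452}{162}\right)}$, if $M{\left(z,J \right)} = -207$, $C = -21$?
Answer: $\frac{i \sqrt{95162223}}{639} \approx 15.266 i$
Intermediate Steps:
$\sqrt{M{\left(18,-173 \right)} + C \left(- \frac{440}{284} + \frac{452}{162}\right)} = \sqrt{-207 - 21 \left(- \frac{440}{284} + \frac{452}{162}\right)} = \sqrt{-207 - 21 \left(\left(-440\right) \frac{1}{284} + 452 \cdot \frac{1}{162}\right)} = \sqrt{-207 - 21 \left(- \frac{110}{71} + \frac{226}{81}\right)} = \sqrt{-207 - \frac{49952}{1917}} = \sqrt{- \frac{446771}{1917}} = \frac{i \sqrt{95162223}}{639}$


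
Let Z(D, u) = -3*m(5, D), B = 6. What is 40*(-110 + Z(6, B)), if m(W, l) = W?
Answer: -5000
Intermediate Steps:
Z(D, u) = -15 (Z(D, u) = -3*5 = -15)
40*(-110 + Z(6, B)) = 40*(-110 - 15) = 40*(-125) = -5000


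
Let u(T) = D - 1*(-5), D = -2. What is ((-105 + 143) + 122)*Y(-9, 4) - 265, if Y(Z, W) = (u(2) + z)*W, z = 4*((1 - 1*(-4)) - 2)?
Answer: 9335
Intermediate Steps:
u(T) = 3 (u(T) = -2 - 1*(-5) = -2 + 5 = 3)
z = 12 (z = 4*((1 + 4) - 2) = 4*(5 - 2) = 4*3 = 12)
Y(Z, W) = 15*W (Y(Z, W) = (3 + 12)*W = 15*W)
((-105 + 143) + 122)*Y(-9, 4) - 265 = ((-105 + 143) + 122)*(15*4) - 265 = (38 + 122)*60 - 265 = 160*60 - 265 = 9600 - 265 = 9335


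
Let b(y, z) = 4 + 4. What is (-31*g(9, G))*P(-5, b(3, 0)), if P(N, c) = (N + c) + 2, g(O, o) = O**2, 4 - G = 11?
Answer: -12555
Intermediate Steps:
G = -7 (G = 4 - 1*11 = 4 - 11 = -7)
b(y, z) = 8
P(N, c) = 2 + N + c
(-31*g(9, G))*P(-5, b(3, 0)) = (-31*9**2)*(2 - 5 + 8) = -31*81*5 = -2511*5 = -12555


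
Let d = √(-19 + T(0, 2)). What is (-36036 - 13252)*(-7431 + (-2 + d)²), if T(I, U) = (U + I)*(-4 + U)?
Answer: 367195600 + 197152*I*√23 ≈ 3.672e+8 + 9.4551e+5*I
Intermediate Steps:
T(I, U) = (-4 + U)*(I + U) (T(I, U) = (I + U)*(-4 + U) = (-4 + U)*(I + U))
d = I*√23 (d = √(-19 + (2² - 4*0 - 4*2 + 0*2)) = √(-19 + (4 + 0 - 8 + 0)) = √(-19 - 4) = √(-23) = I*√23 ≈ 4.7958*I)
(-36036 - 13252)*(-7431 + (-2 + d)²) = (-36036 - 13252)*(-7431 + (-2 + I*√23)²) = -49288*(-7431 + (-2 + I*√23)²) = 366259128 - 49288*(-2 + I*√23)²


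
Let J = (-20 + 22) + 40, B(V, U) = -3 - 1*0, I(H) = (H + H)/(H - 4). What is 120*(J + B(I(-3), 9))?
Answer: 4680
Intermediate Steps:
I(H) = 2*H/(-4 + H) (I(H) = (2*H)/(-4 + H) = 2*H/(-4 + H))
B(V, U) = -3 (B(V, U) = -3 + 0 = -3)
J = 42 (J = 2 + 40 = 42)
120*(J + B(I(-3), 9)) = 120*(42 - 3) = 120*39 = 4680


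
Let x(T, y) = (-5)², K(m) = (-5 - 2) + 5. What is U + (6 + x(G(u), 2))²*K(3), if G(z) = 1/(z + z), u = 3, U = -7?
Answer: -1929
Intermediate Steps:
G(z) = 1/(2*z)
K(m) = -2 (K(m) = -7 + 5 = -2)
x(T, y) = 25
U + (6 + x(G(u), 2))²*K(3) = -7 + (6 + 25)²*(-2) = -7 + 31²*(-2) = -7 + 961*(-2) = -7 - 1922 = -1929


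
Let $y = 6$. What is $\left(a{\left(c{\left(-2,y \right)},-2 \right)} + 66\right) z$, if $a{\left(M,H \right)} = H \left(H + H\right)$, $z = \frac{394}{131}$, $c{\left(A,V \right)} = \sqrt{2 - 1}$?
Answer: $\frac{29156}{131} \approx 222.56$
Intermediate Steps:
$c{\left(A,V \right)} = 1$ ($c{\left(A,V \right)} = \sqrt{1} = 1$)
$z = \frac{394}{131}$ ($z = 394 \cdot \frac{1}{131} = \frac{394}{131} \approx 3.0076$)
$a{\left(M,H \right)} = 2 H^{2}$ ($a{\left(M,H \right)} = H 2 H = 2 H^{2}$)
$\left(a{\left(c{\left(-2,y \right)},-2 \right)} + 66\right) z = \left(2 \left(-2\right)^{2} + 66\right) \frac{394}{131} = \left(2 \cdot 4 + 66\right) \frac{394}{131} = \left(8 + 66\right) \frac{394}{131} = 74 \cdot \frac{394}{131} = \frac{29156}{131}$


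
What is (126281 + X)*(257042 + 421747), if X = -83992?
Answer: 28705308021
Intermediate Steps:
(126281 + X)*(257042 + 421747) = (126281 - 83992)*(257042 + 421747) = 42289*678789 = 28705308021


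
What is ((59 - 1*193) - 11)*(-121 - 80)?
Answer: 29145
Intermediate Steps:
((59 - 1*193) - 11)*(-121 - 80) = ((59 - 193) - 11)*(-201) = (-134 - 11)*(-201) = -145*(-201) = 29145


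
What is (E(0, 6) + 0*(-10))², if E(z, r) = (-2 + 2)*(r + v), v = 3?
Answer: 0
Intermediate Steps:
E(z, r) = 0 (E(z, r) = (-2 + 2)*(r + 3) = 0*(3 + r) = 0)
(E(0, 6) + 0*(-10))² = (0 + 0*(-10))² = (0 + 0)² = 0² = 0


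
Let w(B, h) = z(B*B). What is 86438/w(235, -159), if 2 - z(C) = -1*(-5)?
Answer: -86438/3 ≈ -28813.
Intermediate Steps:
z(C) = -3 (z(C) = 2 - (-1)*(-5) = 2 - 1*5 = 2 - 5 = -3)
w(B, h) = -3
86438/w(235, -159) = 86438/(-3) = 86438*(-⅓) = -86438/3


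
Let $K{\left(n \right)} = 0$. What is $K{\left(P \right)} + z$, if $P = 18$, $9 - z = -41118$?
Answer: $41127$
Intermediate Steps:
$z = 41127$ ($z = 9 - -41118 = 9 + 41118 = 41127$)
$K{\left(P \right)} + z = 0 + 41127 = 41127$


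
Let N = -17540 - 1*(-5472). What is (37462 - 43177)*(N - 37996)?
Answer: 286115760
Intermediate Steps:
N = -12068 (N = -17540 + 5472 = -12068)
(37462 - 43177)*(N - 37996) = (37462 - 43177)*(-12068 - 37996) = -5715*(-50064) = 286115760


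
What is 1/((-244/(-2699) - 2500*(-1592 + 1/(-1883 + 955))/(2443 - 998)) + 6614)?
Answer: 180962552/1695332744015 ≈ 0.00010674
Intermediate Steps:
1/((-244/(-2699) - 2500*(-1592 + 1/(-1883 + 955))/(2443 - 998)) + 6614) = 1/((-244*(-1/2699) - 2500/(1445/(-1592 + 1/(-928)))) + 6614) = 1/((244/2699 - 2500/(1445/(-1592 - 1/928))) + 6614) = 1/((244/2699 - 2500/(1445/(-1477377/928))) + 6614) = 1/((244/2699 - 2500/(1445*(-928/1477377))) + 6614) = 1/((244/2699 - 2500/(-1340960/1477377)) + 6614) = 1/((244/2699 - 2500*(-1477377/1340960)) + 6614) = 1/((244/2699 + 184672125/67048) + 6614) = 1/(498446425087/180962552 + 6614) = 1/(1695332744015/180962552) = 180962552/1695332744015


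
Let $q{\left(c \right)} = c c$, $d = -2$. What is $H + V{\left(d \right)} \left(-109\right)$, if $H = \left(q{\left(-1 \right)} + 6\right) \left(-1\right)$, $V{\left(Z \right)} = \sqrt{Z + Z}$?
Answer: $-7 - 218 i \approx -7.0 - 218.0 i$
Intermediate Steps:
$V{\left(Z \right)} = \sqrt{2} \sqrt{Z}$ ($V{\left(Z \right)} = \sqrt{2 Z} = \sqrt{2} \sqrt{Z}$)
$q{\left(c \right)} = c^{2}$
$H = -7$ ($H = \left(\left(-1\right)^{2} + 6\right) \left(-1\right) = \left(1 + 6\right) \left(-1\right) = 7 \left(-1\right) = -7$)
$H + V{\left(d \right)} \left(-109\right) = -7 + \sqrt{2} \sqrt{-2} \left(-109\right) = -7 + \sqrt{2} i \sqrt{2} \left(-109\right) = -7 + 2 i \left(-109\right) = -7 - 218 i$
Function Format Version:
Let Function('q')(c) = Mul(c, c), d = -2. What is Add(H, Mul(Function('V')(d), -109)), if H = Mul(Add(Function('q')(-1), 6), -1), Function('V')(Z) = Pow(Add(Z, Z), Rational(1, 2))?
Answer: Add(-7, Mul(-218, I)) ≈ Add(-7.0000, Mul(-218.00, I))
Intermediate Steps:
Function('V')(Z) = Mul(Pow(2, Rational(1, 2)), Pow(Z, Rational(1, 2))) (Function('V')(Z) = Pow(Mul(2, Z), Rational(1, 2)) = Mul(Pow(2, Rational(1, 2)), Pow(Z, Rational(1, 2))))
Function('q')(c) = Pow(c, 2)
H = -7 (H = Mul(Add(Pow(-1, 2), 6), -1) = Mul(Add(1, 6), -1) = Mul(7, -1) = -7)
Add(H, Mul(Function('V')(d), -109)) = Add(-7, Mul(Mul(Pow(2, Rational(1, 2)), Pow(-2, Rational(1, 2))), -109)) = Add(-7, Mul(Mul(Pow(2, Rational(1, 2)), Mul(I, Pow(2, Rational(1, 2)))), -109)) = Add(-7, Mul(Mul(2, I), -109)) = Add(-7, Mul(-218, I))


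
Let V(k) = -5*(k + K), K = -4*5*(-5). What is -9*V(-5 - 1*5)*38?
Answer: 153900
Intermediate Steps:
K = 100 (K = -20*(-5) = 100)
V(k) = -500 - 5*k (V(k) = -5*(k + 100) = -5*(100 + k) = -500 - 5*k)
-9*V(-5 - 1*5)*38 = -9*(-500 - 5*(-5 - 1*5))*38 = -9*(-500 - 5*(-5 - 5))*38 = -9*(-500 - 5*(-10))*38 = -9*(-500 + 50)*38 = -9*(-450)*38 = 4050*38 = 153900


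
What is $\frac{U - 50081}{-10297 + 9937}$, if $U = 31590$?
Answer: $\frac{18491}{360} \approx 51.364$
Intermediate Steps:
$\frac{U - 50081}{-10297 + 9937} = \frac{31590 - 50081}{-10297 + 9937} = - \frac{18491}{-360} = \left(-18491\right) \left(- \frac{1}{360}\right) = \frac{18491}{360}$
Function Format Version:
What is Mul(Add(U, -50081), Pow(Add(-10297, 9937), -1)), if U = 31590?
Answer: Rational(18491, 360) ≈ 51.364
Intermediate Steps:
Mul(Add(U, -50081), Pow(Add(-10297, 9937), -1)) = Mul(Add(31590, -50081), Pow(Add(-10297, 9937), -1)) = Mul(-18491, Pow(-360, -1)) = Mul(-18491, Rational(-1, 360)) = Rational(18491, 360)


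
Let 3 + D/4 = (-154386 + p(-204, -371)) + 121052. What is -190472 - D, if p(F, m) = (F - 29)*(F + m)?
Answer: -593024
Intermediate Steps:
p(F, m) = (-29 + F)*(F + m)
D = 402552 (D = -12 + 4*((-154386 + ((-204)² - 29*(-204) - 29*(-371) - 204*(-371))) + 121052) = -12 + 4*((-154386 + (41616 + 5916 + 10759 + 75684)) + 121052) = -12 + 4*((-154386 + 133975) + 121052) = -12 + 4*(-20411 + 121052) = -12 + 4*100641 = -12 + 402564 = 402552)
-190472 - D = -190472 - 1*402552 = -190472 - 402552 = -593024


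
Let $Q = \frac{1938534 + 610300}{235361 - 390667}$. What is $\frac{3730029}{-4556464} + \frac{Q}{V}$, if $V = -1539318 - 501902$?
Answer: $- \frac{147807341301365413}{180557696531112560} \approx -0.81862$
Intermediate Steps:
$Q = - \frac{1274417}{77653}$ ($Q = \frac{2548834}{-155306} = 2548834 \left(- \frac{1}{155306}\right) = - \frac{1274417}{77653} \approx -16.412$)
$V = -2041220$
$\frac{3730029}{-4556464} + \frac{Q}{V} = \frac{3730029}{-4556464} - \frac{1274417}{77653 \left(-2041220\right)} = 3730029 \left(- \frac{1}{4556464}\right) - - \frac{1274417}{158506856660} = - \frac{3730029}{4556464} + \frac{1274417}{158506856660} = - \frac{147807341301365413}{180557696531112560}$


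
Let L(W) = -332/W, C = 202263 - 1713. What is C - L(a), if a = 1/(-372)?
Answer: 77046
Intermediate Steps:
a = -1/372 ≈ -0.0026882
C = 200550
C - L(a) = 200550 - (-332)/(-1/372) = 200550 - (-332)*(-372) = 200550 - 1*123504 = 200550 - 123504 = 77046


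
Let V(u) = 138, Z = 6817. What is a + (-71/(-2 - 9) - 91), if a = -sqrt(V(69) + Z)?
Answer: -930/11 - sqrt(6955) ≈ -167.94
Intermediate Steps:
a = -sqrt(6955) (a = -sqrt(138 + 6817) = -sqrt(6955) ≈ -83.397)
a + (-71/(-2 - 9) - 91) = -sqrt(6955) + (-71/(-2 - 9) - 91) = -sqrt(6955) + (-71/(-11) - 91) = -sqrt(6955) + (-1/11*(-71) - 91) = -sqrt(6955) + (71/11 - 91) = -sqrt(6955) - 930/11 = -930/11 - sqrt(6955)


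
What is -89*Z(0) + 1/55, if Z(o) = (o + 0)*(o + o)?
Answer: 1/55 ≈ 0.018182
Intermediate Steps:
Z(o) = 2*o² (Z(o) = o*(2*o) = 2*o²)
-89*Z(0) + 1/55 = -178*0² + 1/55 = -178*0 + 1/55 = -89*0 + 1/55 = 0 + 1/55 = 1/55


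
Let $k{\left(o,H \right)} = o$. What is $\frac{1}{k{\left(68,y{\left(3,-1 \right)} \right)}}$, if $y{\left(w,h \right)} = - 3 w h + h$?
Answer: $\frac{1}{68} \approx 0.014706$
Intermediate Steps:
$y{\left(w,h \right)} = h - 3 h w$ ($y{\left(w,h \right)} = - 3 h w + h = h - 3 h w$)
$\frac{1}{k{\left(68,y{\left(3,-1 \right)} \right)}} = \frac{1}{68}$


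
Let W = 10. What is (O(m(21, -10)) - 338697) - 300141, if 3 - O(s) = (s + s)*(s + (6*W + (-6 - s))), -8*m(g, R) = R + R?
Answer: -639105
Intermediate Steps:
m(g, R) = -R/4 (m(g, R) = -(R + R)/8 = -R/4)
O(s) = 3 - 108*s (O(s) = 3 - (s + s)*(s + (6*10 + (-6 - s))) = 3 - 2*s*(s + (60 + (-6 - s))) = 3 - 2*s*(s + (54 - s)) = 3 - 2*s*54 = 3 - 108*s)
(O(m(21, -10)) - 338697) - 300141 = ((3 - (-27)*(-10)) - 338697) - 300141 = ((3 - 108*5/2) - 338697) - 300141 = ((3 - 270) - 338697) - 300141 = (-267 - 338697) - 300141 = -338964 - 300141 = -639105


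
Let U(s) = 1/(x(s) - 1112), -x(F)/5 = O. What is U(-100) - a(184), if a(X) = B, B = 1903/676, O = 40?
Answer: -624353/221728 ≈ -2.8158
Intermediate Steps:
B = 1903/676 (B = 1903*(1/676) = 1903/676 ≈ 2.8151)
x(F) = -200 (x(F) = -5*40 = -200)
a(X) = 1903/676
U(s) = -1/1312 (U(s) = 1/(-200 - 1112) = 1/(-1312) = -1/1312)
U(-100) - a(184) = -1/1312 - 1*1903/676 = -1/1312 - 1903/676 = -624353/221728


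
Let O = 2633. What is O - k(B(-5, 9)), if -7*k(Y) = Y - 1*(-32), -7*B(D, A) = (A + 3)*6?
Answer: 129169/49 ≈ 2636.1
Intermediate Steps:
B(D, A) = -18/7 - 6*A/7 (B(D, A) = -(A + 3)*6/7 = -(3 + A)*6/7 = -(18 + 6*A)/7 = -18/7 - 6*A/7)
k(Y) = -32/7 - Y/7 (k(Y) = -(Y - 1*(-32))/7 = -(Y + 32)/7 = -(32 + Y)/7 = -32/7 - Y/7)
O - k(B(-5, 9)) = 2633 - (-32/7 - (-18/7 - 6/7*9)/7) = 2633 - (-32/7 - (-18/7 - 54/7)/7) = 2633 - (-32/7 - ⅐*(-72/7)) = 2633 - (-32/7 + 72/49) = 2633 - 1*(-152/49) = 2633 + 152/49 = 129169/49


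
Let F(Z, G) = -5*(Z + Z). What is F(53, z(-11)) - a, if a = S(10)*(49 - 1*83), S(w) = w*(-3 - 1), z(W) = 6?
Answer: -1890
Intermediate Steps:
F(Z, G) = -10*Z
S(w) = -4*w (S(w) = w*(-4) = -4*w)
a = 1360 (a = (-4*10)*(49 - 1*83) = -40*(49 - 83) = -40*(-34) = 1360)
F(53, z(-11)) - a = -10*53 - 1*1360 = -530 - 1360 = -1890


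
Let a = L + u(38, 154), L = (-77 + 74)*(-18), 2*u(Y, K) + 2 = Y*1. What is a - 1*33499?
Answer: -33427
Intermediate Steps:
u(Y, K) = -1 + Y/2 (u(Y, K) = -1 + (Y*1)/2 = -1 + Y/2)
L = 54 (L = -3*(-18) = 54)
a = 72 (a = 54 + (-1 + (1/2)*38) = 54 + (-1 + 19) = 54 + 18 = 72)
a - 1*33499 = 72 - 1*33499 = 72 - 33499 = -33427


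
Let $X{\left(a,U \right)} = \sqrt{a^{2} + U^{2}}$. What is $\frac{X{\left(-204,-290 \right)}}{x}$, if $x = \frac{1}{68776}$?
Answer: $137552 \sqrt{31429} \approx 2.4386 \cdot 10^{7}$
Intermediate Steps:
$x = \frac{1}{68776} \approx 1.454 \cdot 10^{-5}$
$X{\left(a,U \right)} = \sqrt{U^{2} + a^{2}}$
$\frac{X{\left(-204,-290 \right)}}{x} = \sqrt{\left(-290\right)^{2} + \left(-204\right)^{2}} \frac{1}{\frac{1}{68776}} = \sqrt{84100 + 41616} \cdot 68776 = \sqrt{125716} \cdot 68776 = 2 \sqrt{31429} \cdot 68776 = 137552 \sqrt{31429}$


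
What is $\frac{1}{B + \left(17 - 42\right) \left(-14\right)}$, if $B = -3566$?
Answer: $- \frac{1}{3216} \approx -0.00031095$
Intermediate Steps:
$\frac{1}{B + \left(17 - 42\right) \left(-14\right)} = \frac{1}{-3566 + \left(17 - 42\right) \left(-14\right)} = \frac{1}{-3566 - -350} = \frac{1}{-3566 + 350} = \frac{1}{-3216} = - \frac{1}{3216}$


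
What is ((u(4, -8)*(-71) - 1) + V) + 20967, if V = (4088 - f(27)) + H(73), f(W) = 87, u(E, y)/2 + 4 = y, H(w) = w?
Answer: 26744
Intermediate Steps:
u(E, y) = -8 + 2*y
V = 4074 (V = (4088 - 1*87) + 73 = (4088 - 87) + 73 = 4001 + 73 = 4074)
((u(4, -8)*(-71) - 1) + V) + 20967 = (((-8 + 2*(-8))*(-71) - 1) + 4074) + 20967 = (((-8 - 16)*(-71) - 1) + 4074) + 20967 = ((-24*(-71) - 1) + 4074) + 20967 = ((1704 - 1) + 4074) + 20967 = (1703 + 4074) + 20967 = 5777 + 20967 = 26744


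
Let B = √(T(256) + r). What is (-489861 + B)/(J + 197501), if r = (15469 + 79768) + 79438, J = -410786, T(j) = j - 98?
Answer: 163287/71095 - √174833/213285 ≈ 2.2948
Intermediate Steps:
T(j) = -98 + j
r = 174675 (r = 95237 + 79438 = 174675)
B = √174833 (B = √((-98 + 256) + 174675) = √(158 + 174675) = √174833 ≈ 418.13)
(-489861 + B)/(J + 197501) = (-489861 + √174833)/(-410786 + 197501) = (-489861 + √174833)/(-213285) = (-489861 + √174833)*(-1/213285) = 163287/71095 - √174833/213285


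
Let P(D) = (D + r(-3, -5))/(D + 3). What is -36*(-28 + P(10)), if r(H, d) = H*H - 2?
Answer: 12492/13 ≈ 960.92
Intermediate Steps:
r(H, d) = -2 + H**2 (r(H, d) = H**2 - 2 = -2 + H**2)
P(D) = (7 + D)/(3 + D) (P(D) = (D + (-2 + (-3)**2))/(D + 3) = (D + (-2 + 9))/(3 + D) = (D + 7)/(3 + D) = (7 + D)/(3 + D))
-36*(-28 + P(10)) = -36*(-28 + (7 + 10)/(3 + 10)) = -36*(-28 + 17/13) = -36*(-347/13) = 12492/13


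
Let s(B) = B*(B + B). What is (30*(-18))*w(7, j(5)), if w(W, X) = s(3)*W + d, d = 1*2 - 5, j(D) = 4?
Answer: -66420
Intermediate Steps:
s(B) = 2*B² (s(B) = B*(2*B) = 2*B²)
d = -3 (d = 2 - 5 = -3)
w(W, X) = -3 + 18*W (w(W, X) = (2*3²)*W - 3 = (2*9)*W - 3 = 18*W - 3 = -3 + 18*W)
(30*(-18))*w(7, j(5)) = (30*(-18))*(-3 + 18*7) = -540*(-3 + 126) = -540*123 = -66420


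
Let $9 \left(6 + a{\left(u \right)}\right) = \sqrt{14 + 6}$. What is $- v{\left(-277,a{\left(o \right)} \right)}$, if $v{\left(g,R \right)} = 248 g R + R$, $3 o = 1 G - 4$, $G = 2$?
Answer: $-412170 + \frac{137390 \sqrt{5}}{9} \approx -3.7804 \cdot 10^{5}$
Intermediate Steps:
$o = - \frac{2}{3}$ ($o = \frac{1 \cdot 2 - 4}{3} = \frac{2 - 4}{3} = \frac{1}{3} \left(-2\right) = - \frac{2}{3} \approx -0.66667$)
$a{\left(u \right)} = -6 + \frac{2 \sqrt{5}}{9}$ ($a{\left(u \right)} = -6 + \frac{\sqrt{14 + 6}}{9} = -6 + \frac{\sqrt{20}}{9} = -6 + \frac{2 \sqrt{5}}{9}$)
$v{\left(g,R \right)} = R + 248 R g$ ($v{\left(g,R \right)} = 248 R g + R = R + 248 R g$)
$- v{\left(-277,a{\left(o \right)} \right)} = - \left(-6 + \frac{2 \sqrt{5}}{9}\right) \left(1 + 248 \left(-277\right)\right) = - \left(-6 + \frac{2 \sqrt{5}}{9}\right) \left(1 - 68696\right) = - \left(-6 + \frac{2 \sqrt{5}}{9}\right) \left(-68695\right) = - (412170 - \frac{137390 \sqrt{5}}{9}) = -412170 + \frac{137390 \sqrt{5}}{9}$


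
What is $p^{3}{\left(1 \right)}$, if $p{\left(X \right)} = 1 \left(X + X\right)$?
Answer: $8$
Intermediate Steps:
$p{\left(X \right)} = 2 X$ ($p{\left(X \right)} = 1 \cdot 2 X = 2 X$)
$p^{3}{\left(1 \right)} = \left(2 \cdot 1\right)^{3} = 2^{3} = 8$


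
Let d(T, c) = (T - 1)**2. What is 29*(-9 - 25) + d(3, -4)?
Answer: -982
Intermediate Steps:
d(T, c) = (-1 + T)**2
29*(-9 - 25) + d(3, -4) = 29*(-9 - 25) + (-1 + 3)**2 = 29*(-34) + 2**2 = -986 + 4 = -982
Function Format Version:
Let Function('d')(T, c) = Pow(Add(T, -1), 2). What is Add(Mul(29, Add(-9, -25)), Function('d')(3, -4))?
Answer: -982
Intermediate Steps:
Function('d')(T, c) = Pow(Add(-1, T), 2)
Add(Mul(29, Add(-9, -25)), Function('d')(3, -4)) = Add(Mul(29, Add(-9, -25)), Pow(Add(-1, 3), 2)) = Add(Mul(29, -34), Pow(2, 2)) = Add(-986, 4) = -982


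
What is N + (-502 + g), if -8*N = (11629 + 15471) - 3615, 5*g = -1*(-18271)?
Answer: 8663/40 ≈ 216.57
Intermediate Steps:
g = 18271/5 (g = (-1*(-18271))/5 = (⅕)*18271 = 18271/5 ≈ 3654.2)
N = -23485/8 (N = -((11629 + 15471) - 3615)/8 = -(27100 - 3615)/8 = -⅛*23485 = -23485/8 ≈ -2935.6)
N + (-502 + g) = -23485/8 + (-502 + 18271/5) = -23485/8 + 15761/5 = 8663/40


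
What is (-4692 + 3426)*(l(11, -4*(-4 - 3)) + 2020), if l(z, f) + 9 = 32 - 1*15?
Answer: -2567448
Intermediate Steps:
l(z, f) = 8 (l(z, f) = -9 + (32 - 1*15) = -9 + (32 - 15) = -9 + 17 = 8)
(-4692 + 3426)*(l(11, -4*(-4 - 3)) + 2020) = (-4692 + 3426)*(8 + 2020) = -1266*2028 = -2567448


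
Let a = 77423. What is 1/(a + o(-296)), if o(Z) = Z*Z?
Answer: 1/165039 ≈ 6.0592e-6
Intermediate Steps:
o(Z) = Z**2
1/(a + o(-296)) = 1/(77423 + (-296)**2) = 1/(77423 + 87616) = 1/165039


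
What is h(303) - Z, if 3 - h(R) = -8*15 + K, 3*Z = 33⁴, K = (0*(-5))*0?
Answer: -395184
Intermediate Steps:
K = 0 (K = 0*0 = 0)
Z = 395307 (Z = (⅓)*33⁴ = (⅓)*1185921 = 395307)
h(R) = 123 (h(R) = 3 - (-8*15 + 0) = 3 - (-120 + 0) = 3 - 1*(-120) = 3 + 120 = 123)
h(303) - Z = 123 - 1*395307 = 123 - 395307 = -395184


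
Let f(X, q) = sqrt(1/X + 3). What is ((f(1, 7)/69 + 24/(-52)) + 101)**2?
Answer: 8137663681/804609 ≈ 10114.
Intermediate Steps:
f(X, q) = sqrt(3 + 1/X)
((f(1, 7)/69 + 24/(-52)) + 101)**2 = ((sqrt(3 + 1/1)/69 + 24/(-52)) + 101)**2 = ((sqrt(3 + 1)*(1/69) + 24*(-1/52)) + 101)**2 = ((sqrt(4)*(1/69) - 6/13) + 101)**2 = ((2*(1/69) - 6/13) + 101)**2 = ((2/69 - 6/13) + 101)**2 = (-388/897 + 101)**2 = (90209/897)**2 = 8137663681/804609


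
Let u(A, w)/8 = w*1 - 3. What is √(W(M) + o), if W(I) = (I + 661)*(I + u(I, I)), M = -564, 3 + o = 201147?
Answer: 2*I*√73389 ≈ 541.81*I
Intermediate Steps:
o = 201144 (o = -3 + 201147 = 201144)
u(A, w) = -24 + 8*w (u(A, w) = 8*(w*1 - 3) = 8*(w - 3) = 8*(-3 + w) = -24 + 8*w)
W(I) = (-24 + 9*I)*(661 + I) (W(I) = (I + 661)*(I + (-24 + 8*I)) = (661 + I)*(-24 + 9*I) = (-24 + 9*I)*(661 + I))
√(W(M) + o) = √((-15864 + 9*(-564)² + 5925*(-564)) + 201144) = √((-15864 + 9*318096 - 3341700) + 201144) = √((-15864 + 2862864 - 3341700) + 201144) = √(-494700 + 201144) = √(-293556) = 2*I*√73389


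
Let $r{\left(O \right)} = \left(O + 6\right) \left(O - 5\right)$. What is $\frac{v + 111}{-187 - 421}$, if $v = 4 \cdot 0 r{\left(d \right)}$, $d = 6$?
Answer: $- \frac{111}{608} \approx -0.18257$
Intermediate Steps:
$r{\left(O \right)} = \left(-5 + O\right) \left(6 + O\right)$ ($r{\left(O \right)} = \left(6 + O\right) \left(-5 + O\right) = \left(-5 + O\right) \left(6 + O\right)$)
$v = 0$ ($v = 4 \cdot 0 \left(-30 + 6 + 6^{2}\right) = 0 \left(-30 + 6 + 36\right) = 0 \cdot 12 = 0$)
$\frac{v + 111}{-187 - 421} = \frac{0 + 111}{-187 - 421} = \frac{111}{-608} = 111 \left(- \frac{1}{608}\right) = - \frac{111}{608}$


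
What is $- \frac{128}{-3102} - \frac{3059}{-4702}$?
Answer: $\frac{5045437}{7292802} \approx 0.69184$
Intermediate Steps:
$- \frac{128}{-3102} - \frac{3059}{-4702} = \left(-128\right) \left(- \frac{1}{3102}\right) - - \frac{3059}{4702} = \frac{64}{1551} + \frac{3059}{4702} = \frac{5045437}{7292802}$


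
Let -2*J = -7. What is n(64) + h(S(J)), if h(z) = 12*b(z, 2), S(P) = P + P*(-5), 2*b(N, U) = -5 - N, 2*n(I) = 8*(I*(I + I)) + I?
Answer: 32854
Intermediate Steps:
J = 7/2 (J = -1/2*(-7) = 7/2 ≈ 3.5000)
n(I) = I/2 + 8*I**2 (n(I) = (8*(I*(I + I)) + I)/2 = (8*(I*(2*I)) + I)/2 = (8*(2*I**2) + I)/2 = (16*I**2 + I)/2 = (I + 16*I**2)/2 = I/2 + 8*I**2)
b(N, U) = -5/2 - N/2 (b(N, U) = (-5 - N)/2 = -5/2 - N/2)
S(P) = -4*P (S(P) = P - 5*P = -4*P)
h(z) = -30 - 6*z (h(z) = 12*(-5/2 - z/2) = -30 - 6*z)
n(64) + h(S(J)) = (1/2)*64*(1 + 16*64) + (-30 - (-24)*7/2) = (1/2)*64*(1 + 1024) + (-30 - 6*(-14)) = (1/2)*64*1025 + (-30 + 84) = 32800 + 54 = 32854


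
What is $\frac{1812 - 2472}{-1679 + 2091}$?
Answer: $- \frac{165}{103} \approx -1.6019$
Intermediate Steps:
$\frac{1812 - 2472}{-1679 + 2091} = - \frac{660}{412} = \left(-660\right) \frac{1}{412} = - \frac{165}{103}$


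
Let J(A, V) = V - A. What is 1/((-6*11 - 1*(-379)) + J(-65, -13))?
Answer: 1/365 ≈ 0.0027397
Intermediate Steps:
1/((-6*11 - 1*(-379)) + J(-65, -13)) = 1/((-6*11 - 1*(-379)) + (-13 - 1*(-65))) = 1/((-66 + 379) + (-13 + 65)) = 1/(313 + 52) = 1/365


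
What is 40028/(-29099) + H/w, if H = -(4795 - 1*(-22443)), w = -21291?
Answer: -59637586/619546809 ≈ -0.096260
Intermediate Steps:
H = -27238 (H = -(4795 + 22443) = -1*27238 = -27238)
40028/(-29099) + H/w = 40028/(-29099) - 27238/(-21291) = 40028*(-1/29099) - 27238*(-1/21291) = -40028/29099 + 27238/21291 = -59637586/619546809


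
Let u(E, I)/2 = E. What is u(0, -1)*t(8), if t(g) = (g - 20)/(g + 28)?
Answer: 0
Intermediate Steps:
t(g) = (-20 + g)/(28 + g)
u(E, I) = 2*E
u(0, -1)*t(8) = (2*0)*((-20 + 8)/(28 + 8)) = 0*(-12/36) = 0*((1/36)*(-12)) = 0*(-1/3) = 0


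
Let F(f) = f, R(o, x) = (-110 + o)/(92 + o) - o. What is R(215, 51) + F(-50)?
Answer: -81250/307 ≈ -264.66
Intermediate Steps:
R(o, x) = -o + (-110 + o)/(92 + o) (R(o, x) = (-110 + o)/(92 + o) - o = -o + (-110 + o)/(92 + o))
R(215, 51) + F(-50) = (-110 - 1*215² - 91*215)/(92 + 215) - 50 = (-110 - 1*46225 - 19565)/307 - 50 = (-110 - 46225 - 19565)/307 - 50 = (1/307)*(-65900) - 50 = -65900/307 - 50 = -81250/307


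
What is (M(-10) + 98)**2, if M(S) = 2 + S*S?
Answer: 40000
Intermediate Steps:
M(S) = 2 + S**2
(M(-10) + 98)**2 = ((2 + (-10)**2) + 98)**2 = ((2 + 100) + 98)**2 = (102 + 98)**2 = 200**2 = 40000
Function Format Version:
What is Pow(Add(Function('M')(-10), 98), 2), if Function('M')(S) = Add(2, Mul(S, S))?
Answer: 40000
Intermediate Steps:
Function('M')(S) = Add(2, Pow(S, 2))
Pow(Add(Function('M')(-10), 98), 2) = Pow(Add(Add(2, Pow(-10, 2)), 98), 2) = Pow(Add(Add(2, 100), 98), 2) = Pow(Add(102, 98), 2) = Pow(200, 2) = 40000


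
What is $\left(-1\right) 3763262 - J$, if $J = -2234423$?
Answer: $-1528839$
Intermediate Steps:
$\left(-1\right) 3763262 - J = \left(-1\right) 3763262 - -2234423 = -3763262 + 2234423 = -1528839$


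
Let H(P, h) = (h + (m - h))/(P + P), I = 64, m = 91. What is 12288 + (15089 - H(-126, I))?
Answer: 985585/36 ≈ 27377.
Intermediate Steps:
H(P, h) = 91/(2*P) (H(P, h) = (h + (91 - h))/(P + P) = 91/((2*P)) = 91*(1/(2*P)) = 91/(2*P))
12288 + (15089 - H(-126, I)) = 12288 + (15089 - 91/(2*(-126))) = 12288 + (15089 - 91*(-1)/(2*126)) = 12288 + (15089 - 1*(-13/36)) = 12288 + (15089 + 13/36) = 12288 + 543217/36 = 985585/36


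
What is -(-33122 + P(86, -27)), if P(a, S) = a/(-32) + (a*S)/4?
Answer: 539283/16 ≈ 33705.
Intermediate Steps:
P(a, S) = -a/32 + S*a/4 (P(a, S) = a*(-1/32) + (S*a)*(¼) = -a/32 + S*a/4)
-(-33122 + P(86, -27)) = -(-33122 + (1/32)*86*(-1 + 8*(-27))) = -(-33122 + (1/32)*86*(-1 - 216)) = -(-33122 + (1/32)*86*(-217)) = -(-33122 - 9331/16) = -1*(-539283/16) = 539283/16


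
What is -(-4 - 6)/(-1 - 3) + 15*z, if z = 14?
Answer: 415/2 ≈ 207.50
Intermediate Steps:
-(-4 - 6)/(-1 - 3) + 15*z = -(-4 - 6)/(-1 - 3) + 15*14 = -(-10)/(-4) + 210 = -(-10)*(-1)/4 + 210 = -1*5/2 + 210 = -5/2 + 210 = 415/2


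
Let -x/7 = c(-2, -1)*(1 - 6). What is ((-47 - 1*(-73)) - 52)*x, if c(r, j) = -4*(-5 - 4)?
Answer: -32760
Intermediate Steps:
c(r, j) = 36 (c(r, j) = -4*(-9) = 36)
x = 1260 (x = -252*(1 - 6) = -252*(-5) = -7*(-180) = 1260)
((-47 - 1*(-73)) - 52)*x = ((-47 - 1*(-73)) - 52)*1260 = ((-47 + 73) - 52)*1260 = (26 - 52)*1260 = -26*1260 = -32760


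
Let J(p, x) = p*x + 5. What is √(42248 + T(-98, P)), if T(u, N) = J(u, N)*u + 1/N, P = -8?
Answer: 3*I*√62354/4 ≈ 187.28*I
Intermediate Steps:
J(p, x) = 5 + p*x
T(u, N) = 1/N + u*(5 + N*u) (T(u, N) = (5 + u*N)*u + 1/N = (5 + N*u)*u + 1/N = u*(5 + N*u) + 1/N = 1/N + u*(5 + N*u))
√(42248 + T(-98, P)) = √(42248 + (1 - 8*(-98)*(5 - 8*(-98)))/(-8)) = √(42248 - (1 - 8*(-98)*(5 + 784))/8) = √(42248 - (1 - 8*(-98)*789)/8) = √(42248 - (1 + 618576)/8) = √(42248 - ⅛*618577) = √(42248 - 618577/8) = √(-280593/8) = 3*I*√62354/4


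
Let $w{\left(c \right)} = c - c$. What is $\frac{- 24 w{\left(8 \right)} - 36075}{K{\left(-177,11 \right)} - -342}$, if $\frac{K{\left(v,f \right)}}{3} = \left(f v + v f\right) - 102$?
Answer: $\frac{12025}{3882} \approx 3.0976$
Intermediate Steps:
$K{\left(v,f \right)} = -306 + 6 f v$ ($K{\left(v,f \right)} = 3 \left(\left(f v + v f\right) - 102\right) = 3 \left(\left(f v + f v\right) - 102\right) = 3 \left(2 f v - 102\right) = 3 \left(-102 + 2 f v\right) = -306 + 6 f v$)
$w{\left(c \right)} = 0$
$\frac{- 24 w{\left(8 \right)} - 36075}{K{\left(-177,11 \right)} - -342} = \frac{\left(-24\right) 0 - 36075}{\left(-306 + 6 \cdot 11 \left(-177\right)\right) - -342} = \frac{0 - 36075}{\left(-306 - 11682\right) + 342} = - \frac{36075}{-11988 + 342} = - \frac{36075}{-11646} = \left(-36075\right) \left(- \frac{1}{11646}\right) = \frac{12025}{3882}$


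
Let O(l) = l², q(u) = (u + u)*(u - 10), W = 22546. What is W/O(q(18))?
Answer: 11273/41472 ≈ 0.27182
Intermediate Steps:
q(u) = 2*u*(-10 + u) (q(u) = (2*u)*(-10 + u) = 2*u*(-10 + u))
W/O(q(18)) = 22546/((2*18*(-10 + 18))²) = 22546/((2*18*8)²) = 22546/(288²) = 22546/82944 = 22546*(1/82944) = 11273/41472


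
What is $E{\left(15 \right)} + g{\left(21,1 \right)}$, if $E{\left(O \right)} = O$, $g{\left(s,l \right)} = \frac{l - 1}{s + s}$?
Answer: $15$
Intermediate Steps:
$g{\left(s,l \right)} = \frac{-1 + l}{2 s}$
$E{\left(15 \right)} + g{\left(21,1 \right)} = 15 + \frac{-1 + 1}{2 \cdot 21} = 15 + \frac{1}{2} \cdot \frac{1}{21} \cdot 0 = 15 + 0 = 15$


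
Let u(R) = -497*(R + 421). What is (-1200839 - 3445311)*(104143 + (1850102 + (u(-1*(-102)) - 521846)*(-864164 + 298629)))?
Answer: -2054175398012731000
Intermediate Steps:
u(R) = -209237 - 497*R (u(R) = -497*(421 + R) = -209237 - 497*R)
(-1200839 - 3445311)*(104143 + (1850102 + (u(-1*(-102)) - 521846)*(-864164 + 298629))) = (-1200839 - 3445311)*(104143 + (1850102 + ((-209237 - (-497)*(-102)) - 521846)*(-864164 + 298629))) = -4646150*(104143 + (1850102 + ((-209237 - 497*102) - 521846)*(-565535))) = -4646150*(104143 + (1850102 + ((-209237 - 50694) - 521846)*(-565535))) = -4646150*(104143 + (1850102 + (-259931 - 521846)*(-565535))) = -4646150*(104143 + (1850102 - 781777*(-565535))) = -4646150*(104143 + (1850102 + 442122255695)) = -4646150*(104143 + 442124105797) = -4646150*442124209940 = -2054175398012731000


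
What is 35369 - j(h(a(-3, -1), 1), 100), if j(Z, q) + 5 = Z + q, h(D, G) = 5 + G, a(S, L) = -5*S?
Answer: 35268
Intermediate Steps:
j(Z, q) = -5 + Z + q (j(Z, q) = -5 + (Z + q) = -5 + Z + q)
35369 - j(h(a(-3, -1), 1), 100) = 35369 - (-5 + (5 + 1) + 100) = 35369 - (-5 + 6 + 100) = 35369 - 1*101 = 35369 - 101 = 35268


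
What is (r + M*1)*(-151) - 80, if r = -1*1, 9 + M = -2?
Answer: 1732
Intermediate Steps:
M = -11 (M = -9 - 2 = -11)
r = -1
(r + M*1)*(-151) - 80 = (-1 - 11*1)*(-151) - 80 = (-1 - 11)*(-151) - 80 = -12*(-151) - 80 = 1812 - 80 = 1732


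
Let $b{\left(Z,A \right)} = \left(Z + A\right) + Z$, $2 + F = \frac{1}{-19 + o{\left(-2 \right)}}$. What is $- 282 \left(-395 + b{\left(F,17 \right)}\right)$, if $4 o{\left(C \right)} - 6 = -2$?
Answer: $\frac{323266}{3} \approx 1.0776 \cdot 10^{5}$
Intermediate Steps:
$o{\left(C \right)} = 1$ ($o{\left(C \right)} = \frac{3}{2} + \frac{1}{4} \left(-2\right) = \frac{3}{2} - \frac{1}{2} = 1$)
$F = - \frac{37}{18}$ ($F = -2 + \frac{1}{-19 + 1} = -2 + \frac{1}{-18} = -2 - \frac{1}{18} = - \frac{37}{18} \approx -2.0556$)
$b{\left(Z,A \right)} = A + 2 Z$ ($b{\left(Z,A \right)} = \left(A + Z\right) + Z = A + 2 Z$)
$- 282 \left(-395 + b{\left(F,17 \right)}\right) = - 282 \left(-395 + \left(17 + 2 \left(- \frac{37}{18}\right)\right)\right) = - 282 \left(-395 + \left(17 - \frac{37}{9}\right)\right) = - 282 \left(-395 + \frac{116}{9}\right) = \left(-282\right) \left(- \frac{3439}{9}\right) = \frac{323266}{3}$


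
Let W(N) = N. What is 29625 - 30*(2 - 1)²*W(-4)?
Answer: 29745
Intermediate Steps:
29625 - 30*(2 - 1)²*W(-4) = 29625 - 30*(2 - 1)²*(-4) = 29625 - 30*1²*(-4) = 29625 - 30*1*(-4) = 29625 - 30*(-4) = 29625 - 1*(-120) = 29625 + 120 = 29745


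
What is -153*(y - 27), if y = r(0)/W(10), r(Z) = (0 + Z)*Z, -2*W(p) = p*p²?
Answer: 4131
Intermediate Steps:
W(p) = -p³/2 (W(p) = -p*p²/2 = -p³/2)
r(Z) = Z² (r(Z) = Z*Z = Z²)
y = 0 (y = 0²/((-½*10³)) = 0/((-½*1000)) = 0/(-500) = 0*(-1/500) = 0)
-153*(y - 27) = -153*(0 - 27) = -153*(-27) = 4131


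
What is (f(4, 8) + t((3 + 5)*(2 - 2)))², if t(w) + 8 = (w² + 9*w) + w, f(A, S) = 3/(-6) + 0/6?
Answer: 289/4 ≈ 72.250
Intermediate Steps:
f(A, S) = -½ (f(A, S) = 3*(-⅙) + 0*(⅙) = -½ + 0 = -½)
t(w) = -8 + w² + 10*w (t(w) = -8 + ((w² + 9*w) + w) = -8 + (w² + 10*w) = -8 + w² + 10*w)
(f(4, 8) + t((3 + 5)*(2 - 2)))² = (-½ + (-8 + ((3 + 5)*(2 - 2))² + 10*((3 + 5)*(2 - 2))))² = (-½ + (-8 + (8*0)² + 10*(8*0)))² = (-½ + (-8 + 0² + 10*0))² = (-½ + (-8 + 0 + 0))² = (-½ - 8)² = (-17/2)² = 289/4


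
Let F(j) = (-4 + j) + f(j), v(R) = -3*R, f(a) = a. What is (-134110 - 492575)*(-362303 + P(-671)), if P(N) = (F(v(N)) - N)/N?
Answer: 152353394110110/671 ≈ 2.2705e+11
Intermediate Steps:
F(j) = -4 + 2*j (F(j) = (-4 + j) + j = -4 + 2*j)
P(N) = (-4 - 7*N)/N (P(N) = ((-4 + 2*(-3*N)) - N)/N = ((-4 - 6*N) - N)/N = (-4 - 7*N)/N)
(-134110 - 492575)*(-362303 + P(-671)) = (-134110 - 492575)*(-362303 + (-7 - 4/(-671))) = -626685*(-362303 + (-7 - 4*(-1/671))) = -626685*(-362303 + (-7 + 4/671)) = -626685*(-362303 - 4693/671) = -626685*(-243110006/671) = 152353394110110/671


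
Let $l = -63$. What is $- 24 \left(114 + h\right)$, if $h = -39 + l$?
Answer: $-288$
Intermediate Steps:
$h = -102$ ($h = -39 - 63 = -102$)
$- 24 \left(114 + h\right) = - 24 \left(114 - 102\right) = \left(-24\right) 12 = -288$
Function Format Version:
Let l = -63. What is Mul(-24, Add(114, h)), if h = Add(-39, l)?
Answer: -288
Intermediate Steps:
h = -102 (h = Add(-39, -63) = -102)
Mul(-24, Add(114, h)) = Mul(-24, Add(114, -102)) = Mul(-24, 12) = -288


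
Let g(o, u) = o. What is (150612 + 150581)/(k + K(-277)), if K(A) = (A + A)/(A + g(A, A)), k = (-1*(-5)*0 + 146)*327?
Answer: 301193/47743 ≈ 6.3086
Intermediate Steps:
k = 47742 (k = (5*0 + 146)*327 = (0 + 146)*327 = 146*327 = 47742)
K(A) = 1 (K(A) = (A + A)/(A + A) = (2*A)/((2*A)) = (2*A)*(1/(2*A)) = 1)
(150612 + 150581)/(k + K(-277)) = (150612 + 150581)/(47742 + 1) = 301193/47743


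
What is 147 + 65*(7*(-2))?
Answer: -763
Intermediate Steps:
147 + 65*(7*(-2)) = 147 + 65*(-14) = 147 - 910 = -763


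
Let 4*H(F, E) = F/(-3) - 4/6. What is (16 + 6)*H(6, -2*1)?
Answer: -44/3 ≈ -14.667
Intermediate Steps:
H(F, E) = -1/6 - F/12 (H(F, E) = (F/(-3) - 4/6)/4 = (F*(-1/3) - 4*1/6)/4 = (-F/3 - 2/3)/4 = (-2/3 - F/3)/4 = -1/6 - F/12)
(16 + 6)*H(6, -2*1) = (16 + 6)*(-1/6 - 1/12*6) = 22*(-1/6 - 1/2) = 22*(-2/3) = -44/3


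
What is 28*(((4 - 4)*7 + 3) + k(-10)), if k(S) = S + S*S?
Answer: 2604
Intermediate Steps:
k(S) = S + S²
28*(((4 - 4)*7 + 3) + k(-10)) = 28*(((4 - 4)*7 + 3) - 10*(1 - 10)) = 28*((0*7 + 3) - 10*(-9)) = 28*((0 + 3) + 90) = 28*(3 + 90) = 28*93 = 2604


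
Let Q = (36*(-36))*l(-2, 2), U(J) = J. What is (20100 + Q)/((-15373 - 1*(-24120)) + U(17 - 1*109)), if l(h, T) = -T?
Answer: 7564/2885 ≈ 2.6218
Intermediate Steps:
Q = 2592 (Q = (36*(-36))*(-1*2) = -1296*(-2) = 2592)
(20100 + Q)/((-15373 - 1*(-24120)) + U(17 - 1*109)) = (20100 + 2592)/((-15373 - 1*(-24120)) + (17 - 1*109)) = 22692/((-15373 + 24120) + (17 - 109)) = 22692/(8747 - 92) = 22692/8655 = 22692*(1/8655) = 7564/2885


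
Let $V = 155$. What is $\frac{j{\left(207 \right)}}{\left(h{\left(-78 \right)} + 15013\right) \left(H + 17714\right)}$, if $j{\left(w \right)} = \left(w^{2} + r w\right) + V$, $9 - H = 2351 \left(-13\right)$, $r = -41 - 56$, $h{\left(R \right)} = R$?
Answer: $\frac{655}{20604326} \approx 3.1789 \cdot 10^{-5}$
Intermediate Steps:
$r = -97$
$H = 30572$ ($H = 9 - 2351 \left(-13\right) = 9 - -30563 = 9 + 30563 = 30572$)
$j{\left(w \right)} = 155 + w^{2} - 97 w$ ($j{\left(w \right)} = \left(w^{2} - 97 w\right) + 155 = 155 + w^{2} - 97 w$)
$\frac{j{\left(207 \right)}}{\left(h{\left(-78 \right)} + 15013\right) \left(H + 17714\right)} = \frac{155 + 207^{2} - 20079}{\left(-78 + 15013\right) \left(30572 + 17714\right)} = \frac{155 + 42849 - 20079}{14935 \cdot 48286} = \frac{22925}{721151410} = 22925 \cdot \frac{1}{721151410} = \frac{655}{20604326}$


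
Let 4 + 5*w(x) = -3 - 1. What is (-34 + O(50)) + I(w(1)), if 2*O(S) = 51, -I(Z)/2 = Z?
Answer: -53/10 ≈ -5.3000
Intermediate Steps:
w(x) = -8/5 (w(x) = -4/5 + (-3 - 1)/5 = -4/5 + (1/5)*(-4) = -4/5 - 4/5 = -8/5)
I(Z) = -2*Z
O(S) = 51/2 (O(S) = (1/2)*51 = 51/2)
(-34 + O(50)) + I(w(1)) = (-34 + 51/2) - 2*(-8/5) = -17/2 + 16/5 = -53/10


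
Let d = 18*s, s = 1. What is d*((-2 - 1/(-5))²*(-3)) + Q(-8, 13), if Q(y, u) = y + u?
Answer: -4249/25 ≈ -169.96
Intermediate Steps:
d = 18 (d = 18*1 = 18)
Q(y, u) = u + y
d*((-2 - 1/(-5))²*(-3)) + Q(-8, 13) = 18*((-2 - 1/(-5))²*(-3)) + (13 - 8) = 18*((-2 - 1*(-⅕))²*(-3)) + 5 = 18*((-2 + ⅕)²*(-3)) + 5 = 18*((-9/5)²*(-3)) + 5 = 18*((81/25)*(-3)) + 5 = 18*(-243/25) + 5 = -4374/25 + 5 = -4249/25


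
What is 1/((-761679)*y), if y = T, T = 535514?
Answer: -1/407889768006 ≈ -2.4516e-12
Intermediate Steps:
y = 535514
1/((-761679)*y) = 1/(-761679*535514) = -1/761679*1/535514 = -1/407889768006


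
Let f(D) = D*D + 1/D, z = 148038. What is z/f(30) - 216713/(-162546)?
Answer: 727741010153/4388904546 ≈ 165.81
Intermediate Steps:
f(D) = 1/D + D**2 (f(D) = D**2 + 1/D = 1/D + D**2)
z/f(30) - 216713/(-162546) = 148038/(((1 + 30**3)/30)) - 216713/(-162546) = 148038/(((1 + 27000)/30)) - 216713*(-1/162546) = 148038/(((1/30)*27001)) + 216713/162546 = 148038/(27001/30) + 216713/162546 = 148038*(30/27001) + 216713/162546 = 4441140/27001 + 216713/162546 = 727741010153/4388904546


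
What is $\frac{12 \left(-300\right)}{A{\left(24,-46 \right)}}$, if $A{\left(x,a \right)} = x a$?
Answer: $\frac{75}{23} \approx 3.2609$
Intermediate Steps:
$A{\left(x,a \right)} = a x$
$\frac{12 \left(-300\right)}{A{\left(24,-46 \right)}} = \frac{12 \left(-300\right)}{\left(-46\right) 24} = - \frac{3600}{-1104} = \left(-3600\right) \left(- \frac{1}{1104}\right) = \frac{75}{23}$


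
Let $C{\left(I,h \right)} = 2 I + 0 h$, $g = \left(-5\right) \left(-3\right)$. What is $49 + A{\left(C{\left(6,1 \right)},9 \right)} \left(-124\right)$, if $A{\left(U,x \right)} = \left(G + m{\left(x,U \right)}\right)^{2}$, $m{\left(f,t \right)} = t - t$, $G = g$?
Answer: $-27851$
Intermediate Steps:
$g = 15$
$G = 15$
$m{\left(f,t \right)} = 0$
$C{\left(I,h \right)} = 2 I$ ($C{\left(I,h \right)} = 2 I + 0 = 2 I$)
$A{\left(U,x \right)} = 225$ ($A{\left(U,x \right)} = \left(15 + 0\right)^{2} = 15^{2} = 225$)
$49 + A{\left(C{\left(6,1 \right)},9 \right)} \left(-124\right) = 49 + 225 \left(-124\right) = 49 - 27900 = -27851$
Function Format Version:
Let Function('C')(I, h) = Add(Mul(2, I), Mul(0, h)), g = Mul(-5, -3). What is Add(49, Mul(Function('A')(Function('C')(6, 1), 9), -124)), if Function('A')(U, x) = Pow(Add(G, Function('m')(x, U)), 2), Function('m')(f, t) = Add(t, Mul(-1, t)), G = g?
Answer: -27851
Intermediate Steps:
g = 15
G = 15
Function('m')(f, t) = 0
Function('C')(I, h) = Mul(2, I) (Function('C')(I, h) = Add(Mul(2, I), 0) = Mul(2, I))
Function('A')(U, x) = 225 (Function('A')(U, x) = Pow(Add(15, 0), 2) = Pow(15, 2) = 225)
Add(49, Mul(Function('A')(Function('C')(6, 1), 9), -124)) = Add(49, Mul(225, -124)) = Add(49, -27900) = -27851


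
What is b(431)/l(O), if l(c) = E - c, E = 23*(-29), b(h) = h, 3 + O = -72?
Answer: -431/592 ≈ -0.72804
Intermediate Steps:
O = -75 (O = -3 - 72 = -75)
E = -667
l(c) = -667 - c
b(431)/l(O) = 431/(-667 - 1*(-75)) = 431/(-667 + 75) = 431/(-592) = 431*(-1/592) = -431/592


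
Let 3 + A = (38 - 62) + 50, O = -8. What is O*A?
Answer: -184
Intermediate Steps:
A = 23 (A = -3 + ((38 - 62) + 50) = -3 + (-24 + 50) = -3 + 26 = 23)
O*A = -8*23 = -184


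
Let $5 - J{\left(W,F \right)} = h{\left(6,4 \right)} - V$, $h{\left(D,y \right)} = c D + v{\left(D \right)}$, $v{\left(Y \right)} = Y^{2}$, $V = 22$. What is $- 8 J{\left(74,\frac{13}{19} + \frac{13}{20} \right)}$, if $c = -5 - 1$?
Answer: $-216$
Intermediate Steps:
$c = -6$ ($c = -5 - 1 = -6$)
$h{\left(D,y \right)} = D^{2} - 6 D$ ($h{\left(D,y \right)} = - 6 D + D^{2} = D^{2} - 6 D$)
$J{\left(W,F \right)} = 27$ ($J{\left(W,F \right)} = 5 - \left(6 \left(-6 + 6\right) - 22\right) = 5 - \left(6 \cdot 0 - 22\right) = 5 - \left(0 - 22\right) = 5 - -22 = 5 + 22 = 27$)
$- 8 J{\left(74,\frac{13}{19} + \frac{13}{20} \right)} = \left(-8\right) 27 = -216$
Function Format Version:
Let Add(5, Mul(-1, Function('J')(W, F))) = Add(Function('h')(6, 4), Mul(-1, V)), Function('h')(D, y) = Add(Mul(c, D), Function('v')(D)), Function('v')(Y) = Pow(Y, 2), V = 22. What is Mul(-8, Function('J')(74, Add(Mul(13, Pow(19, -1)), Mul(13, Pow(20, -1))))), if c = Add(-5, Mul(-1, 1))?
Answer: -216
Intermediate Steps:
c = -6 (c = Add(-5, -1) = -6)
Function('h')(D, y) = Add(Pow(D, 2), Mul(-6, D)) (Function('h')(D, y) = Add(Mul(-6, D), Pow(D, 2)) = Add(Pow(D, 2), Mul(-6, D)))
Function('J')(W, F) = 27 (Function('J')(W, F) = Add(5, Mul(-1, Add(Mul(6, Add(-6, 6)), Mul(-1, 22)))) = Add(5, Mul(-1, Add(Mul(6, 0), -22))) = Add(5, Mul(-1, Add(0, -22))) = Add(5, Mul(-1, -22)) = Add(5, 22) = 27)
Mul(-8, Function('J')(74, Add(Mul(13, Pow(19, -1)), Mul(13, Pow(20, -1))))) = Mul(-8, 27) = -216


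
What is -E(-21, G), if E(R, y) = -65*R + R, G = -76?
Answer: -1344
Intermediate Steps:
E(R, y) = -64*R
-E(-21, G) = -(-64)*(-21) = -1*1344 = -1344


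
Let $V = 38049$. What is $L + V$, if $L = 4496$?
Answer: $42545$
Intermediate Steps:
$L + V = 4496 + 38049 = 42545$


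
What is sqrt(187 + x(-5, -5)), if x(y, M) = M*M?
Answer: 2*sqrt(53) ≈ 14.560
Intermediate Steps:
x(y, M) = M**2
sqrt(187 + x(-5, -5)) = sqrt(187 + (-5)**2) = sqrt(187 + 25) = sqrt(212) = 2*sqrt(53)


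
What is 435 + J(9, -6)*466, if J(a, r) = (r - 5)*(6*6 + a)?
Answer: -230235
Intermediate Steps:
J(a, r) = (-5 + r)*(36 + a)
435 + J(9, -6)*466 = 435 + (-180 - 5*9 + 36*(-6) + 9*(-6))*466 = 435 + (-180 - 45 - 216 - 54)*466 = 435 - 495*466 = 435 - 230670 = -230235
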